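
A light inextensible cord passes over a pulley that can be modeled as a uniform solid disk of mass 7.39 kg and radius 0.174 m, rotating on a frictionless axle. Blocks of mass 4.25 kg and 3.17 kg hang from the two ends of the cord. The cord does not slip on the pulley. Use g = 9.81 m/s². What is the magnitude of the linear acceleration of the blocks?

a ≈ 0.953 m/s²

I = ½MR² = (1/2)(7.39)(0.174)² = 0.1119 kg·m².
Heavier block: m₁g − T₁ = m₁a. Lighter block: T₂ − m₂g = m₂a.
Pulley: (T₁ − T₂)R = Iα = I(a/R), so T₁ − T₂ = (I/R²)a = (1/2)M_p a = 3.695·a.
Adding the three: (m₁ − m₂)g = (m₁ + m₂ + 3.695)a, so a = (4.25 − 3.17)(9.81)/(4.25 + 3.17 + 3.695) = 0.9532 m/s².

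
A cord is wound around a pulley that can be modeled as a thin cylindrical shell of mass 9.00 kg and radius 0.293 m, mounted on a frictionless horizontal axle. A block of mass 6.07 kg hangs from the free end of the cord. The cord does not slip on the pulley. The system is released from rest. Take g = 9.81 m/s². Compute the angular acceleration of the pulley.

α ≈ 13.5 rad/s²

I = MR² = (9.00)(0.293)² = 0.7726 kg·m².
Block: mg − T = ma. Pulley: TR = Iα. No-slip: a = αR, so T = (I/R²)a = 9.000·a.
Then mg = (m + 9.000)a, so a = (6.07)(9.81)/(6.07 + 9.000) = 3.951 m/s².
α = a/R = 3.951/0.293 = 13.49 rad/s².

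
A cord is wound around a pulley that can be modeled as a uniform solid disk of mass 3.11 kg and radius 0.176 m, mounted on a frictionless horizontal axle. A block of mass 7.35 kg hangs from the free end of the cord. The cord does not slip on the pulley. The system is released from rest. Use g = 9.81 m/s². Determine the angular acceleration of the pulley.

I = ½MR² = (1/2)(3.11)(0.176)² = 0.04817 kg·m².
Block: mg − T = ma. Pulley: TR = Iα. No-slip: a = αR, so T = (I/R²)a = 1.555·a.
Then mg = (m + 1.555)a, so a = (7.35)(9.81)/(7.35 + 1.555) = 8.097 m/s².
α = a/R = 8.097/0.176 = 46.01 rad/s².

α ≈ 46.0 rad/s²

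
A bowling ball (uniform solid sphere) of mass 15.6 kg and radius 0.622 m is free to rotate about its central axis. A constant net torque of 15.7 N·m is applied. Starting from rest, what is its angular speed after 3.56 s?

I = (2/5)MR² = (2/5)(15.6)(0.622)² = 2.414 kg·m².
α = τ/I = 15.7/2.414 = 6.503 rad/s².
ω = ω₀ + αt = 0 + (6.503)(3.56) = 23.15 rad/s.

ω ≈ 23.2 rad/s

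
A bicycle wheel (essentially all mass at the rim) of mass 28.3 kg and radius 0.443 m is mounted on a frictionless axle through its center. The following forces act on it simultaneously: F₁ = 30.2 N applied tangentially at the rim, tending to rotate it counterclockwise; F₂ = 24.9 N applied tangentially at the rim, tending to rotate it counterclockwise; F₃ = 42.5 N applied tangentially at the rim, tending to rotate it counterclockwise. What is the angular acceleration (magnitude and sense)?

I = MR² = (28.3)(0.443)² = 5.554 kg·m².
Taking counterclockwise as positive: τ₁ = +(30.2)(0.443) = +13.38 N·m; τ₂ = +(24.9)(0.443) = +11.03 N·m; τ₃ = +(42.5)(0.443) = +18.83 N·m.
Net torque τ = 43.24 N·m.
α = τ/I = 43.24/5.554 = 7.785 rad/s².

α ≈ 7.79 rad/s², counterclockwise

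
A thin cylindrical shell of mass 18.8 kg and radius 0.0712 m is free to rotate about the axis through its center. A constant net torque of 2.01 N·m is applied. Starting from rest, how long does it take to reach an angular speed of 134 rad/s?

t ≈ 6.35 s

I = MR² = (18.8)(0.0712)² = 0.09531 kg·m².
α = τ/I = 2.01/0.09531 = 21.09 rad/s².
ω = αt ⇒ t = ω/α = 134/21.09 = 6.354 s.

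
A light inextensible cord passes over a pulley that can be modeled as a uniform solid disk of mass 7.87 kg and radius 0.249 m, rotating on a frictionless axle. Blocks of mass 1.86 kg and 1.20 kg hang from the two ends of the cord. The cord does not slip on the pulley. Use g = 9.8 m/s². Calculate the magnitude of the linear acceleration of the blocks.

I = ½MR² = (1/2)(7.87)(0.249)² = 0.2440 kg·m².
Heavier block: m₁g − T₁ = m₁a. Lighter block: T₂ − m₂g = m₂a.
Pulley: (T₁ − T₂)R = Iα = I(a/R), so T₁ − T₂ = (I/R²)a = (1/2)M_p a = 3.935·a.
Adding the three: (m₁ − m₂)g = (m₁ + m₂ + 3.935)a, so a = (1.86 − 1.20)(9.8)/(1.86 + 1.20 + 3.935) = 0.9247 m/s².

a ≈ 0.925 m/s²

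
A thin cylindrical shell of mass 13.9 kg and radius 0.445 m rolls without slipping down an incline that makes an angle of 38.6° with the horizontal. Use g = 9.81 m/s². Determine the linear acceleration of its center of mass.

a ≈ 3.06 m/s²

Translation along the incline: Mg sinθ − f = Ma.
Rotation about the center: fR = Iα with I = MR². No-slip gives a = αR, so f = (I/R²)a = M a.
Substituting: Mg sinθ = (1 + 1.000)Ma, so a = g sinθ/(1 + 1.000) = (9.81) sin 38.6° / 2.000 = 3.060 m/s².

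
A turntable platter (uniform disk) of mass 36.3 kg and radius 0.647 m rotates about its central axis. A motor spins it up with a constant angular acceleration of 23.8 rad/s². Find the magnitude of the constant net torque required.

I = ½MR² = (1/2)(36.3)(0.647)² = 7.598 kg·m².
τ = Iα = (7.598)(23.80) = 180.8 N·m.

τ ≈ 181 N·m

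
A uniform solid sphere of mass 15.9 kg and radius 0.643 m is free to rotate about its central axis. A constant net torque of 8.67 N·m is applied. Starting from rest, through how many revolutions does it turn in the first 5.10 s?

≈ 6.82 revolutions

I = (2/5)MR² = (2/5)(15.9)(0.643)² = 2.630 kg·m².
α = τ/I = 8.67/2.630 = 3.297 rad/s².
θ = ½αt² = ½(3.297)(5.10)² = 42.88 rad.
Revolutions = θ/(2π) = 6.824.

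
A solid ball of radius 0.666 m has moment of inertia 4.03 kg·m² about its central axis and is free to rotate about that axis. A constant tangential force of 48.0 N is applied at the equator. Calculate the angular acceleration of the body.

α ≈ 7.93 rad/s²

τ = F R = (48.0)(0.666) = 31.97 N·m.
Newton's second law for rotation, τ = Iα, gives α = τ/I = 31.97/4.030 = 7.933 rad/s².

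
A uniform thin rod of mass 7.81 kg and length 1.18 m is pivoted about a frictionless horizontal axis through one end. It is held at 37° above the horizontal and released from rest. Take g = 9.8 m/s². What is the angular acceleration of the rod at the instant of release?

α ≈ 9.95 rad/s²

About the pivot, I = (1/3)ML² = (1/3)(7.81)(1.18)² = 3.625 kg·m².
The weight acts at the center, a distance L/2 = 0.5900 m from the pivot; τ = Mg(L/2) cos 37° = 36.06 N·m.
α = τ/I = 36.06/3.625 = 9.949 rad/s².
(Equivalently α = (3g/(2L)) cos 37° = 9.949 rad/s².)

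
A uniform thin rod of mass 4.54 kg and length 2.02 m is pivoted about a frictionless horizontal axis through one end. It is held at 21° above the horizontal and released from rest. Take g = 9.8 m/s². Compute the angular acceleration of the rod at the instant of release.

α ≈ 6.79 rad/s²

About the pivot, I = (1/3)ML² = (1/3)(4.54)(2.02)² = 6.175 kg·m².
The weight acts at the center, a distance L/2 = 1.010 m from the pivot; τ = Mg(L/2) cos 21° = 41.95 N·m.
α = τ/I = 41.95/6.175 = 6.794 rad/s².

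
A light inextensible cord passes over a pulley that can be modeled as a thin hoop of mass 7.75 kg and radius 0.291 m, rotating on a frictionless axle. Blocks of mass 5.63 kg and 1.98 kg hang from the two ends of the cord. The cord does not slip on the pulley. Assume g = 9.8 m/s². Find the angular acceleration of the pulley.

I = MR² = (7.75)(0.291)² = 0.6563 kg·m².
Heavier block: m₁g − T₁ = m₁a. Lighter block: T₂ − m₂g = m₂a.
Pulley: (T₁ − T₂)R = Iα = I(a/R), so T₁ − T₂ = (I/R²)a = 1·M_p a = 7.750·a.
Adding the three: (m₁ − m₂)g = (m₁ + m₂ + 7.750)a, so a = (5.63 − 1.98)(9.8)/(5.63 + 1.98 + 7.750) = 2.329 m/s².
α = a/R = 2.329/0.291 = 8.003 rad/s².

α ≈ 8.00 rad/s²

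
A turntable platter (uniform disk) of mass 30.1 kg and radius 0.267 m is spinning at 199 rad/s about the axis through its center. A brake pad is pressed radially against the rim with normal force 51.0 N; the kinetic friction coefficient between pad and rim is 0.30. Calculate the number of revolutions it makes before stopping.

I = ½MR² = (1/2)(30.1)(0.267)² = 1.073 kg·m².
Friction force f = μN = (0.30)(51.0) = 15.30 N at the rim; torque magnitude τ = fR = 4.085 N·m, opposing ω.
|α| = τ/I = 4.085/1.073 = 3.808 rad/s² (deceleration).
ω² = ω₀² − 2|α|θ with ω = 0 ⇒ θ = ω₀²/(2|α|) = 5200 rad = 827.7 rev.

≈ 828 revolutions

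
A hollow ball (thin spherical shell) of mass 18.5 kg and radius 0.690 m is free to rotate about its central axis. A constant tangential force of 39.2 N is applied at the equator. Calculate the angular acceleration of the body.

I = (2/3)MR² = (2/3)(18.5)(0.690)² = 5.872 kg·m².
τ = F R = (39.2)(0.690) = 27.05 N·m.
Newton's second law for rotation, τ = Iα, gives α = τ/I = 27.05/5.872 = 4.606 rad/s².

α ≈ 4.61 rad/s²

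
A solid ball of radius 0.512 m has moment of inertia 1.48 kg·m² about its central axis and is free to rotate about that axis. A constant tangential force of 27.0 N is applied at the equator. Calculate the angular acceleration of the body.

τ = F R = (27.0)(0.512) = 13.82 N·m.
Newton's second law for rotation, τ = Iα, gives α = τ/I = 13.82/1.480 = 9.341 rad/s².

α ≈ 9.34 rad/s²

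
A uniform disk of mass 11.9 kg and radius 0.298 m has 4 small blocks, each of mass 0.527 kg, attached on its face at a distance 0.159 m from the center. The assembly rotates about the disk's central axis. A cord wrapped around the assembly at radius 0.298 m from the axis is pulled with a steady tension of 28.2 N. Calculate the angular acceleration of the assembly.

α ≈ 14.4 rad/s²

I_disk = ½MR² = ½(11.9)(0.298)² = 0.5284 kg·m².
I_blocks = 4·m·r² = 4(0.527)(0.159)² = 0.05329 kg·m².
Total I = 0.5817 kg·m².
τ = F r = (28.2)(0.298) = 8.404 N·m.
α = τ/I = 8.404/0.5817 = 14.45 rad/s².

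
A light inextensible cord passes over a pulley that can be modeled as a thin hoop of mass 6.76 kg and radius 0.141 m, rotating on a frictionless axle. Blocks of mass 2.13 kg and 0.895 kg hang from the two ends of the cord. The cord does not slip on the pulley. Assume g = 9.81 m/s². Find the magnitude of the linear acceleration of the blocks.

a ≈ 1.24 m/s²

I = MR² = (6.76)(0.141)² = 0.1344 kg·m².
Heavier block: m₁g − T₁ = m₁a. Lighter block: T₂ − m₂g = m₂a.
Pulley: (T₁ − T₂)R = Iα = I(a/R), so T₁ − T₂ = (I/R²)a = 1·M_p a = 6.760·a.
Adding the three: (m₁ − m₂)g = (m₁ + m₂ + 6.760)a, so a = (2.13 − 0.895)(9.81)/(2.13 + 0.895 + 6.760) = 1.238 m/s².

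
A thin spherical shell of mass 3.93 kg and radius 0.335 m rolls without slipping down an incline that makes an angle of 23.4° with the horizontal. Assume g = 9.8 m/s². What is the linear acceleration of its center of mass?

a ≈ 2.34 m/s²

Translation along the incline: Mg sinθ − f = Ma.
Rotation about the center: fR = Iα with I = (2/3)MR². No-slip gives a = αR, so f = (I/R²)a = (2/3)M a.
Substituting: Mg sinθ = (1 + 0.6667)Ma, so a = g sinθ/(1 + 0.6667) = (9.8) sin 23.4° / 1.667 = 2.335 m/s².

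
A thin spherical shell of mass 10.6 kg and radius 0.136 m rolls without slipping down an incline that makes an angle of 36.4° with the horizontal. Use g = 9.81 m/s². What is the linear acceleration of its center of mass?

Translation along the incline: Mg sinθ − f = Ma.
Rotation about the center: fR = Iα with I = (2/3)MR². No-slip gives a = αR, so f = (I/R²)a = (2/3)M a.
Substituting: Mg sinθ = (1 + 0.6667)Ma, so a = g sinθ/(1 + 0.6667) = (9.81) sin 36.4° / 1.667 = 3.493 m/s².

a ≈ 3.49 m/s²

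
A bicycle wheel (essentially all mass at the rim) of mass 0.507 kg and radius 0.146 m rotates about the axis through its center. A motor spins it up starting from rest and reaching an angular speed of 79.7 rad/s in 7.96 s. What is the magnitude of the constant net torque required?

τ ≈ 0.108 N·m

I = MR² = (0.507)(0.146)² = 0.01081 kg·m².
α = Δω/Δt = (79.7 − 0)/7.96 = 10.01 rad/s².
τ = Iα = (0.01081)(10.01) = 0.1082 N·m.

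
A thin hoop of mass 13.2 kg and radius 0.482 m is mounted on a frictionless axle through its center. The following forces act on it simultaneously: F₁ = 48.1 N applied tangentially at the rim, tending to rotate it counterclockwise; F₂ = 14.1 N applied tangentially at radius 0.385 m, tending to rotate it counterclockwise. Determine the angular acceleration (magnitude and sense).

α ≈ 9.33 rad/s², counterclockwise

I = MR² = (13.2)(0.482)² = 3.067 kg·m².
Taking counterclockwise as positive: τ₁ = +(48.1)(0.482) = +23.18 N·m; τ₂ = +(14.1)(0.385) = +5.428 N·m.
Net torque τ = 28.61 N·m.
α = τ/I = 28.61/3.067 = 9.330 rad/s².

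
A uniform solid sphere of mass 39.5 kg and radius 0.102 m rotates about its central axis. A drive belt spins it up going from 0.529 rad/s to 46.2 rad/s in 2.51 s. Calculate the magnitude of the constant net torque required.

I = (2/5)MR² = (2/5)(39.5)(0.102)² = 0.1644 kg·m².
α = Δω/Δt = (46.2 − 0.529)/2.51 = 18.20 rad/s².
τ = Iα = (0.1644)(18.20) = 2.991 N·m.

τ ≈ 2.99 N·m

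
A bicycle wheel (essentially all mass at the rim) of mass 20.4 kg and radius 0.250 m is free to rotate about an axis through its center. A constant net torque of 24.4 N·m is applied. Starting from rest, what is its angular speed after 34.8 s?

ω ≈ 666 rad/s

I = MR² = (20.4)(0.250)² = 1.275 kg·m².
α = τ/I = 24.4/1.275 = 19.14 rad/s².
ω = ω₀ + αt = 0 + (19.14)(34.8) = 666.0 rad/s.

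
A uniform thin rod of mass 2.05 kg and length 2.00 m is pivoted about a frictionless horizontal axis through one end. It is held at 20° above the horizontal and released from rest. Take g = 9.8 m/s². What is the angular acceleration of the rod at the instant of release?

α ≈ 6.91 rad/s²

About the pivot, I = (1/3)ML² = (1/3)(2.05)(2.00)² = 2.733 kg·m².
The weight acts at the center, a distance L/2 = 1.000 m from the pivot; τ = Mg(L/2) cos 20° = 18.88 N·m.
α = τ/I = 18.88/2.733 = 6.907 rad/s².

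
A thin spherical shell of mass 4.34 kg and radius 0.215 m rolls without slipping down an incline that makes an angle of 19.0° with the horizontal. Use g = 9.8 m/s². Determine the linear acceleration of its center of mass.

Translation along the incline: Mg sinθ − f = Ma.
Rotation about the center: fR = Iα with I = (2/3)MR². No-slip gives a = αR, so f = (I/R²)a = (2/3)M a.
Substituting: Mg sinθ = (1 + 0.6667)Ma, so a = g sinθ/(1 + 0.6667) = (9.8) sin 19.0° / 1.667 = 1.914 m/s².

a ≈ 1.91 m/s²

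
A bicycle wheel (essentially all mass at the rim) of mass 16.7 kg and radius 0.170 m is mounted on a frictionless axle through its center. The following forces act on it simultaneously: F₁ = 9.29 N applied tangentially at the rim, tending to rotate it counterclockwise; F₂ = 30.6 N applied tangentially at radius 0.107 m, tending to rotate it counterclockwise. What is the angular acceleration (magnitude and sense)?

I = MR² = (16.7)(0.170)² = 0.4826 kg·m².
Taking counterclockwise as positive: τ₁ = +(9.29)(0.170) = +1.579 N·m; τ₂ = +(30.6)(0.107) = +3.274 N·m.
Net torque τ = 4.854 N·m.
α = τ/I = 4.854/0.4826 = 10.06 rad/s².

α ≈ 10.1 rad/s², counterclockwise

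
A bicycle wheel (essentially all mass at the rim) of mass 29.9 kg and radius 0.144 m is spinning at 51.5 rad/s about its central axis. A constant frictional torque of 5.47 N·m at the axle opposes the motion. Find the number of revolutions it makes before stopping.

I = MR² = (29.9)(0.144)² = 0.6200 kg·m².
The net torque has magnitude 5.47 N·m, opposing ω.
|α| = τ/I = 5.470/0.6200 = 8.822 rad/s² (deceleration).
ω² = ω₀² − 2|α|θ with ω = 0 ⇒ θ = ω₀²/(2|α|) = 150.3 rad = 23.92 rev.

≈ 23.9 revolutions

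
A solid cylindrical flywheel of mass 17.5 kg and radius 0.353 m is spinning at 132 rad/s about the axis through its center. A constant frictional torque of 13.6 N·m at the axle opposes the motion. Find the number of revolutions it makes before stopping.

≈ 111 revolutions

I = ½MR² = (1/2)(17.5)(0.353)² = 1.090 kg·m².
The net torque has magnitude 13.6 N·m, opposing ω.
|α| = τ/I = 13.60/1.090 = 12.47 rad/s² (deceleration).
ω² = ω₀² − 2|α|θ with ω = 0 ⇒ θ = ω₀²/(2|α|) = 698.5 rad = 111.2 rev.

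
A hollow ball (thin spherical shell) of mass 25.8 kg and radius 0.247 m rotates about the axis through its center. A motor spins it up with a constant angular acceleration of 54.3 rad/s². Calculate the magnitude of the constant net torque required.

τ ≈ 57.0 N·m

I = (2/3)MR² = (2/3)(25.8)(0.247)² = 1.049 kg·m².
τ = Iα = (1.049)(54.30) = 56.98 N·m.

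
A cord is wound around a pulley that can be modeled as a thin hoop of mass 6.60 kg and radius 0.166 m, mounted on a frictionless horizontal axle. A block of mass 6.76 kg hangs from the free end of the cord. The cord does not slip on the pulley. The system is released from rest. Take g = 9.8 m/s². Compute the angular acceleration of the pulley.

I = MR² = (6.60)(0.166)² = 0.1819 kg·m².
Block: mg − T = ma. Pulley: TR = Iα. No-slip: a = αR, so T = (I/R²)a = 6.600·a.
Then mg = (m + 6.600)a, so a = (6.76)(9.8)/(6.76 + 6.600) = 4.959 m/s².
α = a/R = 4.959/0.166 = 29.87 rad/s².

α ≈ 29.9 rad/s²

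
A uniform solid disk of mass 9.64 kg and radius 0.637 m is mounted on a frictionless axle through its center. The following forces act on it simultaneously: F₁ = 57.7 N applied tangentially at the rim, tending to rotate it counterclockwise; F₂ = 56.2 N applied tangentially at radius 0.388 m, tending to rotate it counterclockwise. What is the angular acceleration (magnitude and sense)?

I = ½MR² = (1/2)(9.64)(0.637)² = 1.956 kg·m².
Taking counterclockwise as positive: τ₁ = +(57.7)(0.637) = +36.75 N·m; τ₂ = +(56.2)(0.388) = +21.81 N·m.
Net torque τ = 58.56 N·m.
α = τ/I = 58.56/1.956 = 29.94 rad/s².

α ≈ 29.9 rad/s², counterclockwise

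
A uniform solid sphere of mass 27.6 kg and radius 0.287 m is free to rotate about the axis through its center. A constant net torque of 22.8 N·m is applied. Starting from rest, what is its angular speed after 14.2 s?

I = (2/5)MR² = (2/5)(27.6)(0.287)² = 0.9094 kg·m².
α = τ/I = 22.8/0.9094 = 25.07 rad/s².
ω = ω₀ + αt = 0 + (25.07)(14.2) = 356.0 rad/s.

ω ≈ 356 rad/s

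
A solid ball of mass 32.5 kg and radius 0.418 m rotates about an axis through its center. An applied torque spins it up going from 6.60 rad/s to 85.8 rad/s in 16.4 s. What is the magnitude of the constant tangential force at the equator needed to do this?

I = (2/5)MR² = (2/5)(32.5)(0.418)² = 2.271 kg·m².
α = Δω/Δt = (85.8 − 6.60)/16.4 = 4.829 rad/s².
The required torque is τ = Iα = (2.271)(4.829) = 10.97 N·m.
A tangential force at the equator gives τ = FR, so F = τ/R = 10.97/0.418 = 26.24 N.

F ≈ 26.2 N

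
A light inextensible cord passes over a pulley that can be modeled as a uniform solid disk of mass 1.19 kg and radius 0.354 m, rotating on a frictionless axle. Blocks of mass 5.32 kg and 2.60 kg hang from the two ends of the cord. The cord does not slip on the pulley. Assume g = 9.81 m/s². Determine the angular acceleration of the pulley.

α ≈ 8.85 rad/s²

I = ½MR² = (1/2)(1.19)(0.354)² = 0.07456 kg·m².
Heavier block: m₁g − T₁ = m₁a. Lighter block: T₂ − m₂g = m₂a.
Pulley: (T₁ − T₂)R = Iα = I(a/R), so T₁ − T₂ = (I/R²)a = (1/2)M_p a = 0.5950·a.
Adding the three: (m₁ − m₂)g = (m₁ + m₂ + 0.5950)a, so a = (5.32 − 2.60)(9.81)/(5.32 + 2.60 + 0.5950) = 3.134 m/s².
α = a/R = 3.134/0.354 = 8.852 rad/s².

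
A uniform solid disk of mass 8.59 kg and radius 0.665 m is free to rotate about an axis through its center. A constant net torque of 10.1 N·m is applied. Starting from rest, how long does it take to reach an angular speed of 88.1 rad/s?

I = ½MR² = (1/2)(8.59)(0.665)² = 1.899 kg·m².
α = τ/I = 10.1/1.899 = 5.318 rad/s².
ω = αt ⇒ t = ω/α = 88.1/5.318 = 16.57 s.

t ≈ 16.6 s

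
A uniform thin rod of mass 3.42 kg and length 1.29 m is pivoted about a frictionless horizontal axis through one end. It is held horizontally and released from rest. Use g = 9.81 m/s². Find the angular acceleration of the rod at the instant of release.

About the pivot, I = (1/3)ML² = (1/3)(3.42)(1.29)² = 1.897 kg·m².
The weight acts at the center, a distance L/2 = 0.6450 m from the pivot; τ = Mg(L/2) = 21.64 N·m.
α = τ/I = 21.64/1.897 = 11.41 rad/s².
(Equivalently α = (3g/(2L)) = 11.41 rad/s².)

α ≈ 11.4 rad/s²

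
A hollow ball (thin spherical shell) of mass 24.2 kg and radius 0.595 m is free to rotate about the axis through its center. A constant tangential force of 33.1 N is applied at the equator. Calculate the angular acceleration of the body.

I = (2/3)MR² = (2/3)(24.2)(0.595)² = 5.712 kg·m².
τ = F R = (33.1)(0.595) = 19.69 N·m.
From τ = Iα: α = 19.69/5.712 = 3.448 rad/s².

α ≈ 3.45 rad/s²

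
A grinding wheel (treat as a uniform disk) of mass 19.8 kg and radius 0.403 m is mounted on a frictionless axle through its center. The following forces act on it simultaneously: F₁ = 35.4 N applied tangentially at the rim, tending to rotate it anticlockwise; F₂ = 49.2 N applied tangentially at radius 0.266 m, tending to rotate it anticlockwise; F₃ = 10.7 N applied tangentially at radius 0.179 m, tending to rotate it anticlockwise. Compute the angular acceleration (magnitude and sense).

α ≈ 18.2 rad/s², anticlockwise

I = ½MR² = (1/2)(19.8)(0.403)² = 1.608 kg·m².
Taking anticlockwise as positive: τ₁ = +(35.4)(0.403) = +14.27 N·m; τ₂ = +(49.2)(0.266) = +13.09 N·m; τ₃ = +(10.7)(0.179) = +1.915 N·m.
Net torque τ = 29.27 N·m.
α = τ/I = 29.27/1.608 = 18.20 rad/s².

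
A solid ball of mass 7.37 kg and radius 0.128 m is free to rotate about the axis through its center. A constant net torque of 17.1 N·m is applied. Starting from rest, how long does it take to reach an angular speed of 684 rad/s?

t ≈ 1.93 s

I = (2/5)MR² = (2/5)(7.37)(0.128)² = 0.04830 kg·m².
α = τ/I = 17.1/0.04830 = 354.0 rad/s².
ω = αt ⇒ t = ω/α = 684/354.0 = 1.932 s.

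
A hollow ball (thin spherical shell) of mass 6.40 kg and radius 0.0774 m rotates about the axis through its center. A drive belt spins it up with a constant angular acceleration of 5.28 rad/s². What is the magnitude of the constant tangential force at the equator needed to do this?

I = (2/3)MR² = (2/3)(6.40)(0.0774)² = 0.02556 kg·m².
The required torque is τ = Iα = (0.02556)(5.280) = 0.1350 N·m.
A tangential force at the equator gives τ = FR, so F = τ/R = 0.1350/0.0774 = 1.744 N.

F ≈ 1.74 N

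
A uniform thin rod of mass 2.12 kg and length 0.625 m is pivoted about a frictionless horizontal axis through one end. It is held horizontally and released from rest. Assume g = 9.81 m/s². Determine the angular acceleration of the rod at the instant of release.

About the pivot, I = (1/3)ML² = (1/3)(2.12)(0.625)² = 0.2760 kg·m².
The weight acts at the center, a distance L/2 = 0.3125 m from the pivot; τ = Mg(L/2) = 6.499 N·m.
α = τ/I = 6.499/0.2760 = 23.54 rad/s².
(Equivalently α = (3g/(2L)) = 23.54 rad/s².)

α ≈ 23.5 rad/s²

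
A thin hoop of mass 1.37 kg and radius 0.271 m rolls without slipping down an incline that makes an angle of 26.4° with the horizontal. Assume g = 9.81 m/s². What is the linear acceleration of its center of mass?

Translation along the incline: Mg sinθ − f = Ma.
Rotation about the center: fR = Iα with I = MR². No-slip gives a = αR, so f = (I/R²)a = M a.
Substituting: Mg sinθ = (1 + 1.000)Ma, so a = g sinθ/(1 + 1.000) = (9.81) sin 26.4° / 2.000 = 2.181 m/s².

a ≈ 2.18 m/s²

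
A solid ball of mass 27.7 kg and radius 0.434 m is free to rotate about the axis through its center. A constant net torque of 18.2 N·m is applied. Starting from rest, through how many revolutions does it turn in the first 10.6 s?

I = (2/5)MR² = (2/5)(27.7)(0.434)² = 2.087 kg·m².
α = τ/I = 18.2/2.087 = 8.721 rad/s².
θ = ½αt² = ½(8.721)(10.6)² = 489.9 rad.
Revolutions = θ/(2π) = 77.97.

≈ 78.0 revolutions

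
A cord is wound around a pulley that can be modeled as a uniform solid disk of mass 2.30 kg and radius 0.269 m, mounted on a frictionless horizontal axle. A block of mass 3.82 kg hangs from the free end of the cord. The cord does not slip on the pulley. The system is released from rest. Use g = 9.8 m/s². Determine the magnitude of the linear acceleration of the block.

a ≈ 7.53 m/s²

I = ½MR² = (1/2)(2.30)(0.269)² = 0.08322 kg·m².
Block: mg − T = ma. Pulley: TR = Iα. No-slip: a = αR, so T = (I/R²)a = 1.150·a.
Then mg = (m + 1.150)a, so a = (3.82)(9.8)/(3.82 + 1.150) = 7.532 m/s².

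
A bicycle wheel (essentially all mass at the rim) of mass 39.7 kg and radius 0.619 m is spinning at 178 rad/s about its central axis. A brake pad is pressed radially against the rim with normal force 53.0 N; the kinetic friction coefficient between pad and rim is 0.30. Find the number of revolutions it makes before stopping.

I = MR² = (39.7)(0.619)² = 15.21 kg·m².
Friction force f = μN = (0.30)(53.0) = 15.90 N at the rim; torque magnitude τ = fR = 9.842 N·m, opposing ω.
|α| = τ/I = 9.842/15.21 = 0.6470 rad/s² (deceleration).
ω² = ω₀² − 2|α|θ with ω = 0 ⇒ θ = ω₀²/(2|α|) = 24480 rad = 3897 rev.

≈ 3900 revolutions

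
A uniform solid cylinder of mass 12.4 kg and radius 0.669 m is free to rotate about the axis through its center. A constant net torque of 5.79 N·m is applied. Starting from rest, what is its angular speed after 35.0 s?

ω ≈ 73.0 rad/s

I = ½MR² = (1/2)(12.4)(0.669)² = 2.775 kg·m².
α = τ/I = 5.79/2.775 = 2.087 rad/s².
ω = ω₀ + αt = 0 + (2.087)(35.0) = 73.03 rad/s.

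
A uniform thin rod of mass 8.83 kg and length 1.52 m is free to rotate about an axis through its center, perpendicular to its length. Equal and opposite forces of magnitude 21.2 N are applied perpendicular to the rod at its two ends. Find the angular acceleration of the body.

α ≈ 19.0 rad/s²

I = (1/12)ML² = (1/12)(8.83)(1.52)² = 1.700 kg·m².
The couple gives τ = F·(L/2) + F·(L/2) = F L = (21.2)(1.52) = 32.22 N·m.
From τ = Iα: α = 32.22/1.700 = 18.95 rad/s².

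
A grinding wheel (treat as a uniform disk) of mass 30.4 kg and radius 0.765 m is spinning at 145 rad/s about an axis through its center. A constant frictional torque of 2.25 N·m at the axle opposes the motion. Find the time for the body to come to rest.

I = ½MR² = (1/2)(30.4)(0.765)² = 8.895 kg·m².
The net torque has magnitude 2.25 N·m, opposing ω.
|α| = τ/I = 2.250/8.895 = 0.2529 rad/s² (deceleration).
0 = ω₀ − |α|t ⇒ t = ω₀/|α| = 145/0.2529 = 573.3 s.

t ≈ 573 s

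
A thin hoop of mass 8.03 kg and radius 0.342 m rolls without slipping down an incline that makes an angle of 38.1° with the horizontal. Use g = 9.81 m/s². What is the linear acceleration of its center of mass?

Translation along the incline: Mg sinθ − f = Ma.
Rotation about the center: fR = Iα with I = MR². No-slip gives a = αR, so f = (I/R²)a = M a.
Substituting: Mg sinθ = (1 + 1.000)Ma, so a = g sinθ/(1 + 1.000) = (9.81) sin 38.1° / 2.000 = 3.027 m/s².

a ≈ 3.03 m/s²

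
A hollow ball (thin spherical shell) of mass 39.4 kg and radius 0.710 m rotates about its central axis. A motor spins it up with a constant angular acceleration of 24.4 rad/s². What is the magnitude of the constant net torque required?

I = (2/3)MR² = (2/3)(39.4)(0.710)² = 13.24 kg·m².
τ = Iα = (13.24)(24.40) = 323.1 N·m.

τ ≈ 323 N·m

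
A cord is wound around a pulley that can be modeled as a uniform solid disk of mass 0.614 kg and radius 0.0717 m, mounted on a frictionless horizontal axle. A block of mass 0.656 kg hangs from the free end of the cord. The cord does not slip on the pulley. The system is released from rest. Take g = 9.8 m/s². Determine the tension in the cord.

T ≈ 2.05 N

I = ½MR² = (1/2)(0.614)(0.0717)² = 0.001578 kg·m².
Block: mg − T = ma. Pulley: TR = Iα. No-slip: a = αR, so T = (I/R²)a = 0.3070·a.
Then mg = (m + 0.3070)a, so a = (0.656)(9.8)/(0.656 + 0.3070) = 6.676 m/s².
T = 0.3070·a = 2.049 N.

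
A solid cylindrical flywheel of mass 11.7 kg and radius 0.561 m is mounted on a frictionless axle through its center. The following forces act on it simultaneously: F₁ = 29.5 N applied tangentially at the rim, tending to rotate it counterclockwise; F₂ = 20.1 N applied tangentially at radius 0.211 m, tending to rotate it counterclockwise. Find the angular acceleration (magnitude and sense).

α ≈ 11.3 rad/s², counterclockwise

I = ½MR² = (1/2)(11.7)(0.561)² = 1.841 kg·m².
Taking counterclockwise as positive: τ₁ = +(29.5)(0.561) = +16.55 N·m; τ₂ = +(20.1)(0.211) = +4.241 N·m.
Net torque τ = 20.79 N·m.
α = τ/I = 20.79/1.841 = 11.29 rad/s².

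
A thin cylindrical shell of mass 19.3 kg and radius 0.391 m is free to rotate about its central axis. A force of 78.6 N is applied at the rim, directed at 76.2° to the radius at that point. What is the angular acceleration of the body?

I = MR² = (19.3)(0.391)² = 2.951 kg·m².
Only the tangential component produces torque: τ = F R sinθ = (78.6)(0.391) sin 76.2° = 29.85 N·m.
From τ = Iα: α = 29.85/2.951 = 10.12 rad/s².

α ≈ 10.1 rad/s²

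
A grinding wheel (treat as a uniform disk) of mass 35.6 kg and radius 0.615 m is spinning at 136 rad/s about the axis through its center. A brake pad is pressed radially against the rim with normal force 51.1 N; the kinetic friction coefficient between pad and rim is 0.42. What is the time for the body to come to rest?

t ≈ 69.4 s

I = ½MR² = (1/2)(35.6)(0.615)² = 6.732 kg·m².
Friction force f = μN = (0.42)(51.1) = 21.46 N at the rim; torque magnitude τ = fR = 13.20 N·m, opposing ω.
|α| = τ/I = 13.20/6.732 = 1.961 rad/s² (deceleration).
0 = ω₀ − |α|t ⇒ t = ω₀/|α| = 136/1.961 = 69.37 s.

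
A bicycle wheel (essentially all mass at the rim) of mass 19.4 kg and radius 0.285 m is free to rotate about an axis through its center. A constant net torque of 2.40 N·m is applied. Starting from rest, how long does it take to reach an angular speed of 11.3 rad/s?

t ≈ 7.42 s

I = MR² = (19.4)(0.285)² = 1.576 kg·m².
α = τ/I = 2.40/1.576 = 1.523 rad/s².
ω = αt ⇒ t = ω/α = 11.3/1.523 = 7.419 s.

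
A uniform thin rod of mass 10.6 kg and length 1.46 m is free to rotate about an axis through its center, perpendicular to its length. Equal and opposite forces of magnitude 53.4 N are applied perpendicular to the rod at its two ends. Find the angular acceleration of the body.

α ≈ 41.4 rad/s²

I = (1/12)ML² = (1/12)(10.6)(1.46)² = 1.883 kg·m².
The couple gives τ = F·(L/2) + F·(L/2) = F L = (53.4)(1.46) = 77.96 N·m.
From τ = Iα: α = 77.96/1.883 = 41.41 rad/s².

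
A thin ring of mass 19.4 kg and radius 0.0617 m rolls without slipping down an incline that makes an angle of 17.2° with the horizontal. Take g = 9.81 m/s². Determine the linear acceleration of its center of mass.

Translation along the incline: Mg sinθ − f = Ma.
Rotation about the center: fR = Iα with I = MR². No-slip gives a = αR, so f = (I/R²)a = M a.
Substituting: Mg sinθ = (1 + 1.000)Ma, so a = g sinθ/(1 + 1.000) = (9.81) sin 17.2° / 2.000 = 1.450 m/s².

a ≈ 1.45 m/s²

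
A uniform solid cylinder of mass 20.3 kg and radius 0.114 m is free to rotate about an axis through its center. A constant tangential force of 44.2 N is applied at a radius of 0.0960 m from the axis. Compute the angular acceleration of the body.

α ≈ 32.2 rad/s²

I = ½MR² = (1/2)(20.3)(0.114)² = 0.1319 kg·m².
τ = F·r = (44.2)(0.0960) = 4.243 N·m.
From τ = Iα: α = 4.243/0.1319 = 32.17 rad/s².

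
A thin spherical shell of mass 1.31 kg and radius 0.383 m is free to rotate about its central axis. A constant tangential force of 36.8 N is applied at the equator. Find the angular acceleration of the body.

α ≈ 110 rad/s²

I = (2/3)MR² = (2/3)(1.31)(0.383)² = 0.1281 kg·m².
τ = F R = (36.8)(0.383) = 14.09 N·m.
Newton's second law for rotation, τ = Iα, gives α = τ/I = 14.09/0.1281 = 110.0 rad/s².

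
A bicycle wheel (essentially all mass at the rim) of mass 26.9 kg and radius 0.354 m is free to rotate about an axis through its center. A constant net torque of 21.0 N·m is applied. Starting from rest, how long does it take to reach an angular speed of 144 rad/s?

t ≈ 23.1 s

I = MR² = (26.9)(0.354)² = 3.371 kg·m².
α = τ/I = 21.0/3.371 = 6.230 rad/s².
ω = αt ⇒ t = ω/α = 144/6.230 = 23.12 s.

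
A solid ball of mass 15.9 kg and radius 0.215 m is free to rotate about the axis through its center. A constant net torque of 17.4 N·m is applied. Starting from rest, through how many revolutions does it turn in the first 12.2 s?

≈ 701 revolutions

I = (2/5)MR² = (2/5)(15.9)(0.215)² = 0.2940 kg·m².
α = τ/I = 17.4/0.2940 = 59.19 rad/s².
θ = ½αt² = ½(59.19)(12.2)² = 4405 rad.
Revolutions = θ/(2π) = 701.0.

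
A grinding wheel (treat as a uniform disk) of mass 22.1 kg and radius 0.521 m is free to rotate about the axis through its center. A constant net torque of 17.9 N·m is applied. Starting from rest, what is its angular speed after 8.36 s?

ω ≈ 49.9 rad/s

I = ½MR² = (1/2)(22.1)(0.521)² = 2.999 kg·m².
α = τ/I = 17.9/2.999 = 5.968 rad/s².
ω = ω₀ + αt = 0 + (5.968)(8.36) = 49.89 rad/s.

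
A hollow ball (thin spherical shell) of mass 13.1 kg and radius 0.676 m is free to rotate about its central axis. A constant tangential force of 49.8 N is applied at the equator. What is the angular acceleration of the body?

I = (2/3)MR² = (2/3)(13.1)(0.676)² = 3.991 kg·m².
τ = F R = (49.8)(0.676) = 33.66 N·m.
Newton's second law for rotation, τ = Iα, gives α = τ/I = 33.66/3.991 = 8.435 rad/s².

α ≈ 8.44 rad/s²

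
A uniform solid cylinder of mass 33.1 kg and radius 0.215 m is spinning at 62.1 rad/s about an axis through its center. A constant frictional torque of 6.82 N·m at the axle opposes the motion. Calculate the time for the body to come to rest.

I = ½MR² = (1/2)(33.1)(0.215)² = 0.7650 kg·m².
The net torque has magnitude 6.82 N·m, opposing ω.
|α| = τ/I = 6.820/0.7650 = 8.915 rad/s² (deceleration).
0 = ω₀ − |α|t ⇒ t = ω₀/|α| = 62.1/8.915 = 6.966 s.

t ≈ 6.97 s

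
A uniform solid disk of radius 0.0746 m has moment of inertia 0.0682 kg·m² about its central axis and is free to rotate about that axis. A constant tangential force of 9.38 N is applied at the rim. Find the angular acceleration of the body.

α ≈ 10.3 rad/s²

τ = F R = (9.38)(0.0746) = 0.6997 N·m.
Newton's second law for rotation, τ = Iα, gives α = τ/I = 0.6997/0.06820 = 10.26 rad/s².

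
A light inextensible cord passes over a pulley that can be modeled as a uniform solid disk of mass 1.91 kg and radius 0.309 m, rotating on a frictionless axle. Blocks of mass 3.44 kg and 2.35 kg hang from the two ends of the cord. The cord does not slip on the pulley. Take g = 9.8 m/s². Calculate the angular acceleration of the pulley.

α ≈ 5.13 rad/s²

I = ½MR² = (1/2)(1.91)(0.309)² = 0.09118 kg·m².
Heavier block: m₁g − T₁ = m₁a. Lighter block: T₂ − m₂g = m₂a.
Pulley: (T₁ − T₂)R = Iα = I(a/R), so T₁ − T₂ = (I/R²)a = (1/2)M_p a = 0.9550·a.
Adding the three: (m₁ − m₂)g = (m₁ + m₂ + 0.9550)a, so a = (3.44 − 2.35)(9.8)/(3.44 + 2.35 + 0.9550) = 1.584 m/s².
α = a/R = 1.584/0.309 = 5.125 rad/s².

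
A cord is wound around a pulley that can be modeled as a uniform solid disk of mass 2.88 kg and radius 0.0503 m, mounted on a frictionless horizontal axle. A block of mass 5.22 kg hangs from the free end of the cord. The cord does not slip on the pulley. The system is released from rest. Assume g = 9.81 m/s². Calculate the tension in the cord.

T ≈ 11.1 N

I = ½MR² = (1/2)(2.88)(0.0503)² = 0.003643 kg·m².
Block: mg − T = ma. Pulley: TR = Iα. No-slip: a = αR, so T = (I/R²)a = 1.440·a.
Then mg = (m + 1.440)a, so a = (5.22)(9.81)/(5.22 + 1.440) = 7.689 m/s².
T = 1.440·a = 11.07 N.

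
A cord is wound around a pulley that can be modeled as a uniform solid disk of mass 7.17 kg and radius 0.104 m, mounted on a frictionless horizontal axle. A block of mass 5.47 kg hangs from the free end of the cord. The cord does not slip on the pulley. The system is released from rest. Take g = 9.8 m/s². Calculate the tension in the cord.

I = ½MR² = (1/2)(7.17)(0.104)² = 0.03878 kg·m².
Block: mg − T = ma. Pulley: TR = Iα. No-slip: a = αR, so T = (I/R²)a = 3.585·a.
Then mg = (m + 3.585)a, so a = (5.47)(9.8)/(5.47 + 3.585) = 5.920 m/s².
T = 3.585·a = 21.22 N.

T ≈ 21.2 N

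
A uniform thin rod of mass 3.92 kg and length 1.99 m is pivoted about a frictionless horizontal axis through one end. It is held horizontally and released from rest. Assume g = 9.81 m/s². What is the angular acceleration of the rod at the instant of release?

About the pivot, I = (1/3)ML² = (1/3)(3.92)(1.99)² = 5.175 kg·m².
The weight acts at the center, a distance L/2 = 0.9950 m from the pivot; τ = Mg(L/2) = 38.26 N·m.
α = τ/I = 38.26/5.175 = 7.394 rad/s².
(Equivalently α = (3g/(2L)) = 7.394 rad/s².)

α ≈ 7.39 rad/s²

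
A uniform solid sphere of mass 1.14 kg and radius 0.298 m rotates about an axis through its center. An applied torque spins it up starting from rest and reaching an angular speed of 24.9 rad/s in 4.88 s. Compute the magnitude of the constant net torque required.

I = (2/5)MR² = (2/5)(1.14)(0.298)² = 0.04049 kg·m².
α = Δω/Δt = (24.9 − 0)/4.88 = 5.102 rad/s².
τ = Iα = (0.04049)(5.102) = 0.2066 N·m.

τ ≈ 0.207 N·m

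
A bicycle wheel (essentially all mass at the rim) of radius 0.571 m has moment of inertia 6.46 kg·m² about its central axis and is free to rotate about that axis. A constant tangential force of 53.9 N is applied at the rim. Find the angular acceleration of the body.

τ = F R = (53.9)(0.571) = 30.78 N·m.
Newton's second law for rotation, τ = Iα, gives α = τ/I = 30.78/6.460 = 4.764 rad/s².

α ≈ 4.76 rad/s²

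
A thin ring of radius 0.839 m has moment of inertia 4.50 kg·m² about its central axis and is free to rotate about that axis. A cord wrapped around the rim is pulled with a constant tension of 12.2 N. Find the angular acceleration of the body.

α ≈ 2.27 rad/s²

τ = F R = (12.2)(0.839) = 10.24 N·m.
From τ = Iα: α = 10.24/4.500 = 2.275 rad/s².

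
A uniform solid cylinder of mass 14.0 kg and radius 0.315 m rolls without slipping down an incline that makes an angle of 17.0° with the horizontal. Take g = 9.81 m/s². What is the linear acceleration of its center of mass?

a ≈ 1.91 m/s²

Translation along the incline: Mg sinθ − f = Ma.
Rotation about the center: fR = Iα with I = ½MR². No-slip gives a = αR, so f = (I/R²)a = (1/2)M a.
Substituting: Mg sinθ = (1 + 0.5000)Ma, so a = g sinθ/(1 + 0.5000) = (9.81) sin 17.0° / 1.500 = 1.912 m/s².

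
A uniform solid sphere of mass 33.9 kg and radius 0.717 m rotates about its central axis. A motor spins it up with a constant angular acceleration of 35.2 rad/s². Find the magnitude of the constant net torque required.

τ ≈ 245 N·m

I = (2/5)MR² = (2/5)(33.9)(0.717)² = 6.971 kg·m².
τ = Iα = (6.971)(35.20) = 245.4 N·m.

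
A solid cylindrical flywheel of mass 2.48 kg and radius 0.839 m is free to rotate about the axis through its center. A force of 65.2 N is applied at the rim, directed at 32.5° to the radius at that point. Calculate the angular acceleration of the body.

α ≈ 33.7 rad/s²

I = ½MR² = (1/2)(2.48)(0.839)² = 0.8729 kg·m².
Only the tangential component produces torque: τ = F R sinθ = (65.2)(0.839) sin 32.5° = 29.39 N·m.
From τ = Iα: α = 29.39/0.8729 = 33.67 rad/s².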